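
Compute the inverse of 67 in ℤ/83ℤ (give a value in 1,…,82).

57

67·57 = 3819 = 46·83 + 1, so 67⁻¹ ≡ 57 (mod 83).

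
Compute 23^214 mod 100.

Square-and-reduce mod 100: 23^1≡23, 23^2≡29, 23^4≡41, 23^8≡81, 23^16≡61, 23^32≡21, 23^64≡41, 23^128≡81.
214 = 2 + 4 + 16 + 64 + 128, so 23^214 ≡ 29·41·61·41·81 ≡ 9 (mod 100).

9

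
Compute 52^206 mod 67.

59

Successive squares of 52 mod 67: 52^1≡52, 52^2≡24, 52^4≡40, 52^8≡59, 52^16≡64, 52^32≡9, 52^64≡14, 52^128≡62.
206 = 2 + 4 + 8 + 64 + 128, so 52^206 ≡ 24·40·59·14·62 ≡ 59 (mod 67).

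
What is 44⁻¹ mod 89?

89 = 2·44 + 1
44 = 44·1 + 0
Back-substituting gives 44·87 ≡ 1 (mod 89).

87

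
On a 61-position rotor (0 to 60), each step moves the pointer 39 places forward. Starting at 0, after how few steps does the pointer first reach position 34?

4

39⁻¹ ≡ 36 (mod 61) because 39·36 = 1404 = 23·61 + 1.
So x ≡ 36·34 = 1224 ≡ 4 (mod 61).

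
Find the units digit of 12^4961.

The units digit of 12^n cycles with period 4: 2, 4, 8, 6, …
4961 mod 4 = 1, so the last digit matches 2^1 = 2.

2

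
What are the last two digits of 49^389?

49

By repeated squaring mod 100: 49^1≡49, 49^2≡1, 49^4≡1, 49^8≡1, 49^16≡1, 49^32≡1, 49^64≡1, 49^128≡1, 49^256≡1.
389 = 1 + 4 + 128 + 256, so 49^389 ≡ 49·1·1·1 ≡ 49 (mod 100).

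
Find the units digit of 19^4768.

1

The units digit of 19^n cycles with period 2: 9, 1, …
4768 leaves remainder 0 on division by 2, so 19^4768 ends in 1.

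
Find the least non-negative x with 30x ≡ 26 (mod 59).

30⁻¹ ≡ 2 (mod 59) because 30·2 = 60 = 1·59 + 1.
Multiplying both sides by 2: x ≡ 2·26 = 52 ≡ 52 (mod 59).
Check: 30·52 = 1560 = 26·59 + 26.

52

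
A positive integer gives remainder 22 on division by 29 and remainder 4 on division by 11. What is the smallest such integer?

312

Since 11·8 ≡ 1 (mod 29), take x = 4 + 11·((22−4)·8 mod 29) = 4 + 11·28 = 312.
Check: 312 mod 29 = 22, 312 mod 11 = 4.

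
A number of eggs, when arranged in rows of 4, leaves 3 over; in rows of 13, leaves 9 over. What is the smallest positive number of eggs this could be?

x ≡ 3 (mod 4) gives x ∈ {3, 7, 11, 15, 19, 23, 27, 31, …}.
The first of these with x mod 13 = 9 is 35.

35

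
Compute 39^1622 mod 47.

Square-and-reduce mod 47: 39^1≡39, 39^2≡17, 39^4≡7, 39^8≡2, 39^16≡4, 39^32≡16, 39^64≡21, 39^128≡18, 39^256≡42, 39^512≡25, 39^1024≡14.
Since 1622 = 2 + 4 + 16 + 64 + 512 + 1024 in binary, 39^1622 ≡ 17·7·4·21·25·14 ≡ 14 (mod 47).

14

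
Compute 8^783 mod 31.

16

By repeated squaring mod 31: 8^1≡8, 8^2≡2, 8^4≡4, 8^8≡16, 8^16≡8, 8^32≡2, 8^64≡4, 8^128≡16, 8^256≡8, 8^512≡2.
Since 783 = 1 + 2 + 4 + 8 + 256 + 512 in binary, 8^783 ≡ 8·2·4·16·8·2 ≡ 16 (mod 31).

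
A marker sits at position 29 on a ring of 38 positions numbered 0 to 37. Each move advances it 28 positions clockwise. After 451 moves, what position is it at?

3

451·28 = 12628.
12628 − 332·38 = 12, so 12628 ≡ 12 (mod 38).
(29 + 12) mod 38 = 3.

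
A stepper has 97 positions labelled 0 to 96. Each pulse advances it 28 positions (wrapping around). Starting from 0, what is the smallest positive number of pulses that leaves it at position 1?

52

97 = 3·28 + 13
28 = 2·13 + 2
13 = 6·2 + 1
2 = 2·1 + 0
Back-substituting gives 28·52 ≡ 1 (mod 97).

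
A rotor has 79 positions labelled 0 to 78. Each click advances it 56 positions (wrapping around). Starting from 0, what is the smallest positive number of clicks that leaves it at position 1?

79 = 1·56 + 23
56 = 2·23 + 10
23 = 2·10 + 3
10 = 3·3 + 1
3 = 3·1 + 0
Back-substituting gives 56·24 ≡ 1 (mod 79).

24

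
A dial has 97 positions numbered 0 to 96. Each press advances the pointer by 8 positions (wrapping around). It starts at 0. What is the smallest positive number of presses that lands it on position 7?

The inverse of 8 mod 97 is 85 (since 8·85 = 680 ≡ 1).
Multiplying both sides by 85: x ≡ 85·7 = 595 ≡ 13 (mod 97).

13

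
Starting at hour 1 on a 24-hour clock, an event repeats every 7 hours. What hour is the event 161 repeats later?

0

161·7 = 1127.
1127 = 46·24 + 23, so 1127 mod 24 = 23.
(1 + 23) mod 24 = 0.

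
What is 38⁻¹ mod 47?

26

47 = 1·38 + 9
38 = 4·9 + 2
9 = 4·2 + 1
2 = 2·1 + 0
Back-substituting gives 38·26 ≡ 1 (mod 47).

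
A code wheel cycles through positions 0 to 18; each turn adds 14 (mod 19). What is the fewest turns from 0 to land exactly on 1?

14·15 = 210 = 11·19 + 1, so 14⁻¹ ≡ 15 (mod 19).

15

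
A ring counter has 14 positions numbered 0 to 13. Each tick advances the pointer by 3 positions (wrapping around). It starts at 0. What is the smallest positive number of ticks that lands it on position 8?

12

The inverse of 3 mod 14 is 5 (since 3·5 = 15 ≡ 1).
Multiplying both sides by 5: x ≡ 5·8 = 40 ≡ 12 (mod 14).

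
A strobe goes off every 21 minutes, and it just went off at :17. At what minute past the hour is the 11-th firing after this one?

11·21 = 231.
Dividing 231 by 60 gives quotient 3 and remainder 51.
(17 + 51) mod 60 = 8.

8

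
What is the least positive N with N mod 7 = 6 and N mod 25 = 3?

153

Since 25·2 ≡ 1 (mod 7), take x = 3 + 25·((6−3)·2 mod 7) = 3 + 25·6 = 153.
Check: 153 mod 7 = 6, 153 mod 25 = 3.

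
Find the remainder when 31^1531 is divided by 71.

By repeated squaring mod 71: 31^1≡31, 31^2≡38, 31^4≡24, 31^8≡8, 31^16≡64, 31^32≡49, 31^64≡58, 31^128≡27, 31^256≡19, 31^512≡6, 31^1024≡36.
1531 = 1 + 2 + 8 + 16 + 32 + 64 + 128 + 256 + 1024, so 31^1531 ≡ 31·38·8·64·49·58·27·19·36 ≡ 69 (mod 71).

69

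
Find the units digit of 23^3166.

Powers of 3 mod 10 repeat with period 4: 3, 9, 7, 1.
3166 leaves remainder 2 on division by 4, so 23^3166 ends in 9.

9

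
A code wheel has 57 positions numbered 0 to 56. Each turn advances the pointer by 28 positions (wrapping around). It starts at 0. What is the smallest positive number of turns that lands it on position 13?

31

The inverse of 28 mod 57 is 55 (since 28·55 = 1540 ≡ 1).
So x ≡ 55·13 = 715 ≡ 31 (mod 57).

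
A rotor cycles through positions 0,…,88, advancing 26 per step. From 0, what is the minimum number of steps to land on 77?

The inverse of 26 mod 89 is 24 (since 26·24 = 624 ≡ 1).
Multiplying both sides by 24: x ≡ 24·77 = 1848 ≡ 68 (mod 89).

68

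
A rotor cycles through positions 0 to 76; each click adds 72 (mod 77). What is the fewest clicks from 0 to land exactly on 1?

46

72·46 = 3312 = 43·77 + 1, so 72⁻¹ ≡ 46 (mod 77).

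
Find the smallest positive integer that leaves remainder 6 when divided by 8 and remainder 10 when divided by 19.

x ≡ 6 (mod 8) gives x ∈ {6, 14, 22, 30, 38, 46, 54, 62, …}.
The first of these with x mod 19 = 10 is 86.

86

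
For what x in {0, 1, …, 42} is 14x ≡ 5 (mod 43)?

The inverse of 14 mod 43 is 40 (since 14·40 = 560 ≡ 1).
Multiplying both sides by 40: x ≡ 40·5 = 200 ≡ 28 (mod 43).
Check: 14·28 = 392 = 9·43 + 5.

28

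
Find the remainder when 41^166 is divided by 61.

Square-and-reduce mod 61: 41^1≡41, 41^2≡34, 41^4≡58, 41^8≡9, 41^16≡20, 41^32≡34, 41^64≡58, 41^128≡9.
Since 166 = 2 + 4 + 32 + 128 in binary, 41^166 ≡ 34·58·34·9 ≡ 20 (mod 61).

20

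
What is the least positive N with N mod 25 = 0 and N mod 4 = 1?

x ≡ 1 (mod 4) gives x ∈ {1, 5, 9, 13, 17, 21, 25}.
The first of these with x mod 25 = 0 is 25.

25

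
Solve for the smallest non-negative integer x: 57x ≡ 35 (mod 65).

The inverse of 57 mod 65 is 8 (since 57·8 = 456 ≡ 1).
So x ≡ 8·35 = 280 ≡ 20 (mod 65).

20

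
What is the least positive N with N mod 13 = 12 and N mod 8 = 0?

64

x ≡ 0 (mod 8) gives x ∈ {0, 8, 16, 24, 32, 40, 48, 56, …}.
The first of these with x mod 13 = 12 is 64.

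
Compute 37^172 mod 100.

Successive squares of 37 mod 100: 37^1≡37, 37^2≡69, 37^4≡61, 37^8≡21, 37^16≡41, 37^32≡81, 37^64≡61, 37^128≡21.
172 = 4 + 8 + 32 + 128, so 37^172 ≡ 61·21·81·21 ≡ 81 (mod 100).

81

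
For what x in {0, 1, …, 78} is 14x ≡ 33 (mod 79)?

The inverse of 14 mod 79 is 17 (since 14·17 = 238 ≡ 1).
So x ≡ 17·33 = 561 ≡ 8 (mod 79).
Check: 14·8 = 112 = 1·79 + 33.

8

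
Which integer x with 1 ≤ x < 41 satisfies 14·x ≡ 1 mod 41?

3

41 = 2·14 + 13
14 = 1·13 + 1
13 = 13·1 + 0
Back-substituting gives 14·3 ≡ 1 (mod 41).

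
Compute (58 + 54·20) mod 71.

54·20 = 1080.
1080 mod 71 = 15 (since 15·71 = 1065).
(58 + 15) mod 71 = 2.

2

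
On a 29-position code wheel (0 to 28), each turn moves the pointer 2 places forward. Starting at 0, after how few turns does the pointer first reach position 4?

2

The inverse of 2 mod 29 is 15 (since 2·15 = 30 ≡ 1).
Multiplying both sides by 15: x ≡ 15·4 = 60 ≡ 2 (mod 29).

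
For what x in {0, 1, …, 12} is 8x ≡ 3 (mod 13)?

8⁻¹ ≡ 5 (mod 13) because 8·5 = 40 = 3·13 + 1.
So x ≡ 5·3 = 15 ≡ 2 (mod 13).
Check: 8·2 = 16 = 1·13 + 3.

2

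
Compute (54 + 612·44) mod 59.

19

612·44 = 26928.
26928 − 456·59 = 24, so 26928 ≡ 24 (mod 59).
(54 + 24) mod 59 = 19.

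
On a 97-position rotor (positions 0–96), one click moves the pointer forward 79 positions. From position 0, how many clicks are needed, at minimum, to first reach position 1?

70

97 = 1·79 + 18
79 = 4·18 + 7
18 = 2·7 + 4
7 = 1·4 + 3
4 = 1·3 + 1
3 = 3·1 + 0
Back-substituting gives 79·70 ≡ 1 (mod 97).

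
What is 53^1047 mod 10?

The units digit of 53^n cycles with period 4: 3, 9, 7, 1, …
1047 leaves remainder 3 on division by 4, so 53^1047 ends in 7.

7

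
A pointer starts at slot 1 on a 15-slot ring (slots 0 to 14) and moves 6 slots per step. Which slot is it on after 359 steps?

10

359·6 = 2154.
2154 mod 15 = 9 (since 143·15 = 2145).
(1 + 9) mod 15 = 10.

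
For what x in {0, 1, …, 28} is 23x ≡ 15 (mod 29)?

The inverse of 23 mod 29 is 24 (since 23·24 = 552 ≡ 1).
So x ≡ 24·15 = 360 ≡ 12 (mod 29).

12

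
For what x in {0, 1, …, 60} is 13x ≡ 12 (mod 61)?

15

The inverse of 13 mod 61 is 47 (since 13·47 = 611 ≡ 1).
Multiplying both sides by 47: x ≡ 47·12 = 564 ≡ 15 (mod 61).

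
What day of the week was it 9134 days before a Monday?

Tuesday

9134 = 1304·7 + 6, so 9134 mod 7 = 6.
Monday − 6 days → Tuesday.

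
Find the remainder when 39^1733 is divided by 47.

Square-and-reduce mod 47: 39^1≡39, 39^2≡17, 39^4≡7, 39^8≡2, 39^16≡4, 39^32≡16, 39^64≡21, 39^128≡18, 39^256≡42, 39^512≡25, 39^1024≡14.
1733 = 1 + 4 + 64 + 128 + 512 + 1024, so 39^1733 ≡ 39·7·21·18·25·14 ≡ 45 (mod 47).

45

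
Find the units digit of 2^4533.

The units digit of 2^n cycles with period 4: 2, 4, 8, 6, …
4533 leaves remainder 1 on division by 4, so 2^4533 ends in 2.

2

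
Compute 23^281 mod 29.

By repeated squaring mod 29: 23^1≡23, 23^2≡7, 23^4≡20, 23^8≡23, 23^16≡7, 23^32≡20, 23^64≡23, 23^128≡7, 23^256≡20.
Since 281 = 1 + 8 + 16 + 256 in binary, 23^281 ≡ 23·23·7·20 ≡ 23 (mod 29).

23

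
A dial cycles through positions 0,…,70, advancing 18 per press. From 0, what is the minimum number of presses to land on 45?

18⁻¹ ≡ 4 (mod 71) because 18·4 = 72 = 1·71 + 1.
So x ≡ 4·45 = 180 ≡ 38 (mod 71).
Check: 18·38 = 684 = 9·71 + 45.

38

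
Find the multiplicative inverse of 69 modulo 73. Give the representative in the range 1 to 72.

69·18 = 1242 = 17·73 + 1, so 69⁻¹ ≡ 18 (mod 73).

18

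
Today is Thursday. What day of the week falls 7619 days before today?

Monday

7619 − 1088·7 = 3, so 7619 ≡ 3 (mod 7).
Thursday − 3 days → Monday.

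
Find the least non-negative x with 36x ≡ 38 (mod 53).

4

The inverse of 36 mod 53 is 28 (since 36·28 = 1008 ≡ 1).
Multiplying both sides by 28: x ≡ 28·38 = 1064 ≡ 4 (mod 53).
Check: 36·4 = 144 = 2·53 + 38.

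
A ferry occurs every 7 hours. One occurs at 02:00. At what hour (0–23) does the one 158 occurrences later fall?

4

158·7 = 1106.
1106 mod 24 = 2 (since 46·24 = 1104).
(2 + 2) mod 24 = 4.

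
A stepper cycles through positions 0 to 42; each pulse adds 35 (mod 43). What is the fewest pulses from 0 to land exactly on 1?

43 = 1·35 + 8
35 = 4·8 + 3
8 = 2·3 + 2
3 = 1·2 + 1
2 = 2·1 + 0
Back-substituting gives 35·16 ≡ 1 (mod 43).

16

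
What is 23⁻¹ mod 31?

23·27 = 621 = 20·31 + 1, so 23⁻¹ ≡ 27 (mod 31).

27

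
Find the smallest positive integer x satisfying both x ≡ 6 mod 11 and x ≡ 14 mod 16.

94

x ≡ 6 (mod 11) gives x ∈ {6, 17, 28, 39, 50, 61, 72, 83, …}.
The first of these with x mod 16 = 14 is 94.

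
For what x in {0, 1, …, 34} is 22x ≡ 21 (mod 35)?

The inverse of 22 mod 35 is 8 (since 22·8 = 176 ≡ 1).
So x ≡ 8·21 = 168 ≡ 28 (mod 35).
Check: 22·28 = 616 = 17·35 + 21.

28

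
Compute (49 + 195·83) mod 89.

195·83 = 16185.
16185 − 181·89 = 76, so 16185 ≡ 76 (mod 89).
(49 + 76) mod 89 = 36.

36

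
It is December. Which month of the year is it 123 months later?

123 = 10·12 + 3, so 123 mod 12 = 3.
December + 3 months → March.

March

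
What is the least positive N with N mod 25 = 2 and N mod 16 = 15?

x ≡ 15 (mod 16) gives x ∈ {15, 31, 47, 63, 79, 95, 111, 127}.
The first of these with x mod 25 = 2 is 127.

127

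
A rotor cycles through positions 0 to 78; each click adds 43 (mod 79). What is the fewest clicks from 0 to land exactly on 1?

68

79 = 1·43 + 36
43 = 1·36 + 7
36 = 5·7 + 1
7 = 7·1 + 0
Back-substituting gives 43·68 ≡ 1 (mod 79).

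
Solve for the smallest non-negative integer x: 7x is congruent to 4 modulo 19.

7⁻¹ ≡ 11 (mod 19) because 7·11 = 77 = 4·19 + 1.
Multiplying both sides by 11: x ≡ 11·4 = 44 ≡ 6 (mod 19).

6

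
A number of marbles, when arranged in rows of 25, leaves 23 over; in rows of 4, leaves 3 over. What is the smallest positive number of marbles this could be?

23

x ≡ 3 (mod 4) gives x ∈ {3, 7, 11, 15, 19, 23}.
The first of these with x mod 25 = 23 is 23.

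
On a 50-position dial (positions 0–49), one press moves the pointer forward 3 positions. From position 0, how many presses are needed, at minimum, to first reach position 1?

17

50 = 16·3 + 2
3 = 1·2 + 1
2 = 2·1 + 0
Back-substituting gives 3·17 ≡ 1 (mod 50).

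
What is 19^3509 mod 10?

The units digit of 19^n cycles with period 2: 9, 1, …
3509 mod 2 = 1, so the last digit matches 9^1 = 9.

9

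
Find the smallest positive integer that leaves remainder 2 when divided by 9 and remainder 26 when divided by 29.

x ≡ 2 (mod 9) gives x ∈ {2, 11, 20, 29, 38, 47, 56, 65, …}.
The first of these with x mod 29 = 26 is 200.

200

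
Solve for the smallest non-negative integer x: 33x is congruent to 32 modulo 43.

14

33⁻¹ ≡ 30 (mod 43) because 33·30 = 990 = 23·43 + 1.
Multiplying both sides by 30: x ≡ 30·32 = 960 ≡ 14 (mod 43).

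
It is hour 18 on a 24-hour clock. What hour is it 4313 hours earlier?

1

4313 mod 24 = 17 (since 179·24 = 4296).
(18 − 17) mod 24 = 1.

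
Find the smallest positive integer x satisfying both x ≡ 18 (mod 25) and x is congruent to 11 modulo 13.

193

x ≡ 11 (mod 13) gives x ∈ {11, 24, 37, 50, 63, 76, 89, 102, …}.
The first of these with x mod 25 = 18 is 193.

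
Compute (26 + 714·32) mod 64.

26

714·32 = 22848.
22848 − 357·64 = 0, so 22848 ≡ 0 (mod 64).
(26 + 0) mod 64 = 26.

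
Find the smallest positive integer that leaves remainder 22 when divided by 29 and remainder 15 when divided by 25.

Since 25·7 ≡ 1 (mod 29), take x = 15 + 25·((22−15)·7 mod 29) = 15 + 25·20 = 515.
Check: 515 mod 29 = 22, 515 mod 25 = 15.

515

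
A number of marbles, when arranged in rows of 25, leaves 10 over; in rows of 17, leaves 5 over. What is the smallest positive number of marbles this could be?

260

x ≡ 5 (mod 17) gives x ∈ {5, 22, 39, 56, 73, 90, 107, 124, …}.
The first of these with x mod 25 = 10 is 260.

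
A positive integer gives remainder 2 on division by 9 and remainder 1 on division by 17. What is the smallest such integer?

137

x ≡ 2 (mod 9) gives x ∈ {2, 11, 20, 29, 38, 47, 56, 65, …}.
The first of these with x mod 17 = 1 is 137.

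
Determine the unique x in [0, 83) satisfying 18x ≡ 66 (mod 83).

59

The inverse of 18 mod 83 is 60 (since 18·60 = 1080 ≡ 1).
Multiplying both sides by 60: x ≡ 60·66 = 3960 ≡ 59 (mod 83).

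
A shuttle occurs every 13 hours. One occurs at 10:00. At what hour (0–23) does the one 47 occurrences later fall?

21

47·13 = 611.
611 = 25·24 + 11, so 611 mod 24 = 11.
(10 + 11) mod 24 = 21.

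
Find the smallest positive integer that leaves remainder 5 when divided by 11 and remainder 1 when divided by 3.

16

x ≡ 1 (mod 3) gives x ∈ {1, 4, 7, 10, 13, 16}.
The first of these with x mod 11 = 5 is 16.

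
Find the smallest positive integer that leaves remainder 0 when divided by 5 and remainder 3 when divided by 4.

15

x ≡ 3 (mod 4) gives x ∈ {3, 7, 11, 15}.
The first of these with x mod 5 = 0 is 15.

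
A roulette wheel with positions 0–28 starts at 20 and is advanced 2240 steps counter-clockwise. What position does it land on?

13

2240 − 77·29 = 7, so 2240 ≡ 7 (mod 29).
(20 − 7) mod 29 = 13.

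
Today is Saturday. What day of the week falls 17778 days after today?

17778 mod 7 = 5 (since 2539·7 = 17773).
Saturday + 5 days → Thursday.

Thursday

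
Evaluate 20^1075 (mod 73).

13

By repeated squaring mod 73: 20^1≡20, 20^2≡35, 20^4≡57, 20^8≡37, 20^16≡55, 20^32≡32, 20^64≡2, 20^128≡4, 20^256≡16, 20^512≡37, 20^1024≡55.
1075 = 1 + 2 + 16 + 32 + 1024, so 20^1075 ≡ 20·35·55·32·55 ≡ 13 (mod 73).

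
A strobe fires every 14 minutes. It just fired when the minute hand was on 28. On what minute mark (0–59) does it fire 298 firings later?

298·14 = 4172.
4172 mod 60 = 32 (since 69·60 = 4140).
(28 + 32) mod 60 = 0.

0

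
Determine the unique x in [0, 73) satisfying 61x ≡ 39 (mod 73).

61⁻¹ ≡ 6 (mod 73) because 61·6 = 366 = 5·73 + 1.
So x ≡ 6·39 = 234 ≡ 15 (mod 73).

15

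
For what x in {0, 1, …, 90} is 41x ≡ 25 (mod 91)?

45

41⁻¹ ≡ 20 (mod 91) because 41·20 = 820 = 9·91 + 1.
So x ≡ 20·25 = 500 ≡ 45 (mod 91).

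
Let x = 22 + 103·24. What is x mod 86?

0

103·24 = 2472.
Dividing 2472 by 86 gives quotient 28 and remainder 64.
(22 + 64) mod 86 = 0.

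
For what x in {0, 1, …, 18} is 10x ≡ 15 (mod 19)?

The inverse of 10 mod 19 is 2 (since 10·2 = 20 ≡ 1).
So x ≡ 2·15 = 30 ≡ 11 (mod 19).
Check: 10·11 = 110 = 5·19 + 15.

11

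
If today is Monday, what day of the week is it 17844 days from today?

Dividing 17844 by 7 gives quotient 2549 and remainder 1.
Monday + 1 day → Tuesday.

Tuesday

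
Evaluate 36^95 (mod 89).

Square-and-reduce mod 89: 36^1≡36, 36^2≡50, 36^4≡8, 36^8≡64, 36^16≡2, 36^32≡4, 36^64≡16.
95 = 1 + 2 + 4 + 8 + 16 + 64, so 36^95 ≡ 36·50·8·64·2·16 ≡ 71 (mod 89).

71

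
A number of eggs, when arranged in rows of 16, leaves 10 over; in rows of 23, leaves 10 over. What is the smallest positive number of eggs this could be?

10

Since 23·7 ≡ 1 (mod 16), take x = 10 + 23·((10−10)·7 mod 16) = 10 + 23·0 = 10.
Check: 10 mod 16 = 10, 10 mod 23 = 10.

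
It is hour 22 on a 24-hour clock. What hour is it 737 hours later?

737 − 30·24 = 17, so 737 ≡ 17 (mod 24).
(22 + 17) mod 24 = 15.

15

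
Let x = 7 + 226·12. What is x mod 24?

226·12 = 2712.
2712 = 113·24 + 0, so 2712 mod 24 = 0.
(7 + 0) mod 24 = 7.

7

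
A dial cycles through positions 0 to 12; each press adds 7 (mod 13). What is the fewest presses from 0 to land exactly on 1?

13 = 1·7 + 6
7 = 1·6 + 1
6 = 6·1 + 0
Back-substituting gives 7·2 ≡ 1 (mod 13).

2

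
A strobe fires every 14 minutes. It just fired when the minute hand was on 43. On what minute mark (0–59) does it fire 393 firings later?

25

393·14 = 5502.
5502 − 91·60 = 42, so 5502 ≡ 42 (mod 60).
(43 + 42) mod 60 = 25.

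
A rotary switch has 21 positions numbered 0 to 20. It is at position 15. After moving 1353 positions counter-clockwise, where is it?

6

1353 mod 21 = 9 (since 64·21 = 1344).
(15 − 9) mod 21 = 6.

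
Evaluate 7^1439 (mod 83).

77

By repeated squaring mod 83: 7^1≡7, 7^2≡49, 7^4≡77, 7^8≡36, 7^16≡51, 7^32≡28, 7^64≡37, 7^128≡41, 7^256≡21, 7^512≡26, 7^1024≡12.
Since 1439 = 1 + 2 + 4 + 8 + 16 + 128 + 256 + 1024 in binary, 7^1439 ≡ 7·49·77·36·51·41·21·12 ≡ 77 (mod 83).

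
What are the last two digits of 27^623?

By repeated squaring mod 100: 27^1≡27, 27^2≡29, 27^4≡41, 27^8≡81, 27^16≡61, 27^32≡21, 27^64≡41, 27^128≡81, 27^256≡61, 27^512≡21.
Since 623 = 1 + 2 + 4 + 8 + 32 + 64 + 512 in binary, 27^623 ≡ 27·29·41·81·21·41·21 ≡ 83 (mod 100).

83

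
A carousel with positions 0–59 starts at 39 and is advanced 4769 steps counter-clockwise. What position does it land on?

4769 mod 60 = 29 (since 79·60 = 4740).
(39 − 29) mod 60 = 10.

10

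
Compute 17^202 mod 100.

By repeated squaring mod 100: 17^1≡17, 17^2≡89, 17^4≡21, 17^8≡41, 17^16≡81, 17^32≡61, 17^64≡21, 17^128≡41.
202 = 2 + 8 + 64 + 128, so 17^202 ≡ 89·41·21·41 ≡ 89 (mod 100).

89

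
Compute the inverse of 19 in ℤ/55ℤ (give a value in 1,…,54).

29

19·29 = 551 = 10·55 + 1, so 19⁻¹ ≡ 29 (mod 55).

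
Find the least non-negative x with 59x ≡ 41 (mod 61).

10

59⁻¹ ≡ 30 (mod 61) because 59·30 = 1770 = 29·61 + 1.
Multiplying both sides by 30: x ≡ 30·41 = 1230 ≡ 10 (mod 61).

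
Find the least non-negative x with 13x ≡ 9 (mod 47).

26

13⁻¹ ≡ 29 (mod 47) because 13·29 = 377 = 8·47 + 1.
So x ≡ 29·9 = 261 ≡ 26 (mod 47).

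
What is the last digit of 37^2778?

The units digit of 37^n cycles with period 4: 7, 9, 3, 1, …
2778 mod 4 = 2, so the last digit matches 7^2 = 9.

9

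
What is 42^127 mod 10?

8

The units digit of 42^n cycles with period 4: 2, 4, 8, 6, …
127 leaves remainder 3 on division by 4, so 42^127 ends in 8.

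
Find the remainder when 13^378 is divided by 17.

16

Square-and-reduce mod 17: 13^1≡13, 13^2≡16, 13^4≡1, 13^8≡1, 13^16≡1, 13^32≡1, 13^64≡1, 13^128≡1, 13^256≡1.
378 = 2 + 8 + 16 + 32 + 64 + 256, so 13^378 ≡ 16·1·1·1·1·1 ≡ 16 (mod 17).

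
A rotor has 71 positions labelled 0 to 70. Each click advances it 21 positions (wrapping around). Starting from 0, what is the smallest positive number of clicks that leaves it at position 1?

44

71 = 3·21 + 8
21 = 2·8 + 5
8 = 1·5 + 3
5 = 1·3 + 2
3 = 1·2 + 1
2 = 2·1 + 0
Back-substituting gives 21·44 ≡ 1 (mod 71).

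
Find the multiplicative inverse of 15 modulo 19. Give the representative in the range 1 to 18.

19 = 1·15 + 4
15 = 3·4 + 3
4 = 1·3 + 1
3 = 3·1 + 0
Back-substituting gives 15·14 ≡ 1 (mod 19).

14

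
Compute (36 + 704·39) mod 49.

704·39 = 27456.
27456 mod 49 = 16 (since 560·49 = 27440).
(36 + 16) mod 49 = 3.

3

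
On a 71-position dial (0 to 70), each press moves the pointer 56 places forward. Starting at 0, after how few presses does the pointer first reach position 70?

The inverse of 56 mod 71 is 52 (since 56·52 = 2912 ≡ 1).
So x ≡ 52·70 = 3640 ≡ 19 (mod 71).

19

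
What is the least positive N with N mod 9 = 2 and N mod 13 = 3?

29

x ≡ 2 (mod 9) gives x ∈ {2, 11, 20, 29}.
The first of these with x mod 13 = 3 is 29.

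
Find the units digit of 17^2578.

Last digits of 7^n: 7, 9, 3, 1 (period 4).
2578 mod 4 = 2, so the last digit matches 7^2 = 9.

9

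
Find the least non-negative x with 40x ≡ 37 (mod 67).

16

40⁻¹ ≡ 62 (mod 67) because 40·62 = 2480 = 37·67 + 1.
Multiplying both sides by 62: x ≡ 62·37 = 2294 ≡ 16 (mod 67).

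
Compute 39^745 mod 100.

By repeated squaring mod 100: 39^1≡39, 39^2≡21, 39^4≡41, 39^8≡81, 39^16≡61, 39^32≡21, 39^64≡41, 39^128≡81, 39^256≡61, 39^512≡21.
745 = 1 + 8 + 32 + 64 + 128 + 512, so 39^745 ≡ 39·81·21·41·81·21 ≡ 99 (mod 100).

99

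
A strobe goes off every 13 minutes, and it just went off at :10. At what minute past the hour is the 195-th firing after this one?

195·13 = 2535.
Dividing 2535 by 60 gives quotient 42 and remainder 15.
(10 + 15) mod 60 = 25.

25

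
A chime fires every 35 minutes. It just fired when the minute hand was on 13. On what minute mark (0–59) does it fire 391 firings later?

391·35 = 13685.
Dividing 13685 by 60 gives quotient 228 and remainder 5.
(13 + 5) mod 60 = 18.

18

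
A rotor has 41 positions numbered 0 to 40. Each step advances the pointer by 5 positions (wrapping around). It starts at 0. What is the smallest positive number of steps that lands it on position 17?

28

The inverse of 5 mod 41 is 33 (since 5·33 = 165 ≡ 1).
So x ≡ 33·17 = 561 ≡ 28 (mod 41).
Check: 5·28 = 140 = 3·41 + 17.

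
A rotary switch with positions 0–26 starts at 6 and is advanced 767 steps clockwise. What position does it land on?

17

767 mod 27 = 11 (since 28·27 = 756).
(6 + 11) mod 27 = 17.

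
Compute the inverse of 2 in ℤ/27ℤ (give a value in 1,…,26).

27 = 13·2 + 1
2 = 2·1 + 0
Back-substituting gives 2·14 ≡ 1 (mod 27).

14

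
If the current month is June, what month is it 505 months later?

July

505 − 42·12 = 1, so 505 ≡ 1 (mod 12).
June + 1 month → July.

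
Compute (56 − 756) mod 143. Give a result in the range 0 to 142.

15

756 mod 143 = 41 (since 5·143 = 715).
(56 − 41) mod 143 = 15.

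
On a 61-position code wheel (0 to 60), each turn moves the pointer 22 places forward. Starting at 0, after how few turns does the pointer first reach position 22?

The inverse of 22 mod 61 is 25 (since 22·25 = 550 ≡ 1).
So x ≡ 25·22 = 550 ≡ 1 (mod 61).

1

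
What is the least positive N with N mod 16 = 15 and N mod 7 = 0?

Since 7·7 ≡ 1 (mod 16), take x = 0 + 7·((15−0)·7 mod 16) = 0 + 7·9 = 63.
Check: 63 mod 16 = 15, 63 mod 7 = 0.

63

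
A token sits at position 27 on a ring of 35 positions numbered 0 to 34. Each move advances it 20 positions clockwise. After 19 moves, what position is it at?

22

19·20 = 380.
380 = 10·35 + 30, so 380 mod 35 = 30.
(27 + 30) mod 35 = 22.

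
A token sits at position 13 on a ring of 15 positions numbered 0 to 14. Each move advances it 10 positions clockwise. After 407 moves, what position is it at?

407·10 = 4070.
4070 − 271·15 = 5, so 4070 ≡ 5 (mod 15).
(13 + 5) mod 15 = 3.

3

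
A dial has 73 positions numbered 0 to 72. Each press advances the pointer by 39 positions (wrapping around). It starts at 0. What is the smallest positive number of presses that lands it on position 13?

49

39⁻¹ ≡ 15 (mod 73) because 39·15 = 585 = 8·73 + 1.
Multiplying both sides by 15: x ≡ 15·13 = 195 ≡ 49 (mod 73).
Check: 39·49 = 1911 = 26·73 + 13.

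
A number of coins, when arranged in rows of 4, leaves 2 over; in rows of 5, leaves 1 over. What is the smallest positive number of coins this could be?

6

Since 5·1 ≡ 1 (mod 4), take x = 1 + 5·((2−1)·1 mod 4) = 1 + 5·1 = 6.
Check: 6 mod 4 = 2, 6 mod 5 = 1.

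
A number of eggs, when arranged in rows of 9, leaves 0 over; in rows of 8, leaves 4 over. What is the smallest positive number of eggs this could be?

Since 8·8 ≡ 1 (mod 9), take x = 4 + 8·((0−4)·8 mod 9) = 4 + 8·4 = 36.
Check: 36 mod 9 = 0, 36 mod 8 = 4.

36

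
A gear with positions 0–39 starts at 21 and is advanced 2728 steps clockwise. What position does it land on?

2728 − 68·40 = 8, so 2728 ≡ 8 (mod 40).
(21 + 8) mod 40 = 29.

29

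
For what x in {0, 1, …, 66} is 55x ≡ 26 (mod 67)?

55⁻¹ ≡ 39 (mod 67) because 55·39 = 2145 = 32·67 + 1.
So x ≡ 39·26 = 1014 ≡ 9 (mod 67).
Check: 55·9 = 495 = 7·67 + 26.

9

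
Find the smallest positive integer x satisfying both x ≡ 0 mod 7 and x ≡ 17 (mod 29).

Since 29·1 ≡ 1 (mod 7), take x = 17 + 29·((0−17)·1 mod 7) = 17 + 29·4 = 133.
Check: 133 mod 7 = 0, 133 mod 29 = 17.

133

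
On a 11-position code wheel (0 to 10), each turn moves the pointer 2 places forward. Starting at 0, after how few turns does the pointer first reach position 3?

2⁻¹ ≡ 6 (mod 11) because 2·6 = 12 = 1·11 + 1.
Multiplying both sides by 6: x ≡ 6·3 = 18 ≡ 7 (mod 11).

7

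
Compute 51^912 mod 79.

By repeated squaring mod 79: 51^1≡51, 51^2≡73, 51^4≡36, 51^8≡32, 51^16≡76, 51^32≡9, 51^64≡2, 51^128≡4, 51^256≡16, 51^512≡19.
Since 912 = 16 + 128 + 256 + 512 in binary, 51^912 ≡ 76·4·16·19 ≡ 65 (mod 79).

65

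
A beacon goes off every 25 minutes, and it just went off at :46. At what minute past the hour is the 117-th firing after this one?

31

117·25 = 2925.
2925 mod 60 = 45 (since 48·60 = 2880).
(46 + 45) mod 60 = 31.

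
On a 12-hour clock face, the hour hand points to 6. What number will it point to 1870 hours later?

Dividing 1870 by 12 gives quotient 155 and remainder 10.
6 + 10 → 4 on a 12-hour dial.

4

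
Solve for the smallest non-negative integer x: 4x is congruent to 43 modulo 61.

26

The inverse of 4 mod 61 is 46 (since 4·46 = 184 ≡ 1).
So x ≡ 46·43 = 1978 ≡ 26 (mod 61).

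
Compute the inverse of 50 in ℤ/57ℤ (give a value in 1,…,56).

50·8 = 400 = 7·57 + 1, so 50⁻¹ ≡ 8 (mod 57).

8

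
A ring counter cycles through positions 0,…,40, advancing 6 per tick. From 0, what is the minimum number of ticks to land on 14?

6⁻¹ ≡ 7 (mod 41) because 6·7 = 42 = 1·41 + 1.
Multiplying both sides by 7: x ≡ 7·14 = 98 ≡ 16 (mod 41).

16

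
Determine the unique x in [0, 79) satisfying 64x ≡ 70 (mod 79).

The inverse of 64 mod 79 is 21 (since 64·21 = 1344 ≡ 1).
So x ≡ 21·70 = 1470 ≡ 48 (mod 79).

48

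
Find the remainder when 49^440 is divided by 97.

By repeated squaring mod 97: 49^1≡49, 49^2≡73, 49^4≡91, 49^8≡36, 49^16≡35, 49^32≡61, 49^64≡35, 49^128≡61, 49^256≡35.
Since 440 = 8 + 16 + 32 + 128 + 256 in binary, 49^440 ≡ 36·35·61·61·35 ≡ 36 (mod 97).

36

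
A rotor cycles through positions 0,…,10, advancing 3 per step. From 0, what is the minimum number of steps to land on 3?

1

The inverse of 3 mod 11 is 4 (since 3·4 = 12 ≡ 1).
Multiplying both sides by 4: x ≡ 4·3 = 12 ≡ 1 (mod 11).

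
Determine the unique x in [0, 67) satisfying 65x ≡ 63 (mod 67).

2

65⁻¹ ≡ 33 (mod 67) because 65·33 = 2145 = 32·67 + 1.
So x ≡ 33·63 = 2079 ≡ 2 (mod 67).
Check: 65·2 = 130 = 1·67 + 63.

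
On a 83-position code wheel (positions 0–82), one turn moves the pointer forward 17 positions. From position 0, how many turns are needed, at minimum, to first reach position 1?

44

17·44 = 748 = 9·83 + 1, so 17⁻¹ ≡ 44 (mod 83).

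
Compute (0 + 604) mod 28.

16

604 mod 28 = 16 (since 21·28 = 588).
(0 + 16) mod 28 = 16.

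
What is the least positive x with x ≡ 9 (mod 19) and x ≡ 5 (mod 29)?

x ≡ 9 (mod 19) gives x ∈ {9, 28, 47, 66, 85, 104, 123, 142, …}.
The first of these with x mod 29 = 5 is 237.

237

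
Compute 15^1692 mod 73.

By repeated squaring mod 73: 15^1≡15, 15^2≡6, 15^4≡36, 15^8≡55, 15^16≡32, 15^32≡2, 15^64≡4, 15^128≡16, 15^256≡37, 15^512≡55, 15^1024≡32.
1692 = 4 + 8 + 16 + 128 + 512 + 1024, so 15^1692 ≡ 36·55·32·16·55·32 ≡ 72 (mod 73).

72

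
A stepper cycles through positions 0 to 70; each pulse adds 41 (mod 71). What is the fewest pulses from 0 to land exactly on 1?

41·26 = 1066 = 15·71 + 1, so 41⁻¹ ≡ 26 (mod 71).

26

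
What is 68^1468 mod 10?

6

Last digits of 8^n: 8, 4, 2, 6 (period 4).
1468 mod 4 = 0, so the last digit matches 8^4 = 6.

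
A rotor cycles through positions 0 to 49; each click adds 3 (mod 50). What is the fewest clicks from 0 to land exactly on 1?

3·17 = 51 = 1·50 + 1, so 3⁻¹ ≡ 17 (mod 50).

17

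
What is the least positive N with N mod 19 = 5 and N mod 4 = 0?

Since 4·5 ≡ 1 (mod 19), take x = 0 + 4·((5−0)·5 mod 19) = 0 + 4·6 = 24.
Check: 24 mod 19 = 5, 24 mod 4 = 0.

24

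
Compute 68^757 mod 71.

Successive squares of 68 mod 71: 68^1≡68, 68^2≡9, 68^4≡10, 68^8≡29, 68^16≡60, 68^32≡50, 68^64≡15, 68^128≡12, 68^256≡2, 68^512≡4.
Since 757 = 1 + 4 + 16 + 32 + 64 + 128 + 512 in binary, 68^757 ≡ 68·10·60·50·15·12·4 ≡ 67 (mod 71).

67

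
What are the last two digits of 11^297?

By repeated squaring mod 100: 11^1≡11, 11^2≡21, 11^4≡41, 11^8≡81, 11^16≡61, 11^32≡21, 11^64≡41, 11^128≡81, 11^256≡61.
Since 297 = 1 + 8 + 32 + 256 in binary, 11^297 ≡ 11·81·21·61 ≡ 71 (mod 100).

71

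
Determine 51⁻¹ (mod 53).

26

53 = 1·51 + 2
51 = 25·2 + 1
2 = 2·1 + 0
Back-substituting gives 51·26 ≡ 1 (mod 53).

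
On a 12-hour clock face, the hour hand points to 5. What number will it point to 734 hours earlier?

734 − 61·12 = 2, so 734 ≡ 2 (mod 12).
5 − 2 → 3 on a 12-hour dial.

3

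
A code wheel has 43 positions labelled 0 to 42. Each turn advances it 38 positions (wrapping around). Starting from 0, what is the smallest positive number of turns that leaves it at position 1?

43 = 1·38 + 5
38 = 7·5 + 3
5 = 1·3 + 2
3 = 1·2 + 1
2 = 2·1 + 0
Back-substituting gives 38·17 ≡ 1 (mod 43).

17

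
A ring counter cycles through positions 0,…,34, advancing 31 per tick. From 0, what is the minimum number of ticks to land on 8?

33

The inverse of 31 mod 35 is 26 (since 31·26 = 806 ≡ 1).
Multiplying both sides by 26: x ≡ 26·8 = 208 ≡ 33 (mod 35).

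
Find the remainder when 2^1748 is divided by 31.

Square-and-reduce mod 31: 2^1≡2, 2^2≡4, 2^4≡16, 2^8≡8, 2^16≡2, 2^32≡4, 2^64≡16, 2^128≡8, 2^256≡2, 2^512≡4, 2^1024≡16.
1748 = 4 + 16 + 64 + 128 + 512 + 1024, so 2^1748 ≡ 16·2·16·8·4·16 ≡ 8 (mod 31).

8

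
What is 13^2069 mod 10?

Powers of 3 mod 10 repeat with period 4: 3, 9, 7, 1.
2069 leaves remainder 1 on division by 4, so 13^2069 ends in 3.

3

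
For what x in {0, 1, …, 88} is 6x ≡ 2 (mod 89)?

6⁻¹ ≡ 15 (mod 89) because 6·15 = 90 = 1·89 + 1.
So x ≡ 15·2 = 30 ≡ 30 (mod 89).
Check: 6·30 = 180 = 2·89 + 2.

30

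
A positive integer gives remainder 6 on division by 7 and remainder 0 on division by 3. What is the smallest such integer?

6

x ≡ 0 (mod 3) gives x ∈ {0, 3, 6}.
The first of these with x mod 7 = 6 is 6.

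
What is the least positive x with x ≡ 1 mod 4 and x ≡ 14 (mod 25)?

x ≡ 1 (mod 4) gives x ∈ {1, 5, 9, 13, 17, 21, 25, 29, …}.
The first of these with x mod 25 = 14 is 89.

89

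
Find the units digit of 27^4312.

1

The units digit of 27^n cycles with period 4: 7, 9, 3, 1, …
4312 mod 4 = 0, so the last digit matches 7^4 = 1.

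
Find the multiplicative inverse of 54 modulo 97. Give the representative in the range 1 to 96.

97 = 1·54 + 43
54 = 1·43 + 11
43 = 3·11 + 10
11 = 1·10 + 1
10 = 10·1 + 0
Back-substituting gives 54·9 ≡ 1 (mod 97).

9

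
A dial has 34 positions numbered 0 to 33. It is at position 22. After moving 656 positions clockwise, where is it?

656 mod 34 = 10 (since 19·34 = 646).
(22 + 10) mod 34 = 32.

32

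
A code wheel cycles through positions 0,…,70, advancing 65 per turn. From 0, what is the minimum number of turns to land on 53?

3

65⁻¹ ≡ 59 (mod 71) because 65·59 = 3835 = 54·71 + 1.
Multiplying both sides by 59: x ≡ 59·53 = 3127 ≡ 3 (mod 71).
Check: 65·3 = 195 = 2·71 + 53.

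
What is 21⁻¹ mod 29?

29 = 1·21 + 8
21 = 2·8 + 5
8 = 1·5 + 3
5 = 1·3 + 2
3 = 1·2 + 1
2 = 2·1 + 0
Back-substituting gives 21·18 ≡ 1 (mod 29).

18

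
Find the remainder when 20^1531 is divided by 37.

Successive squares of 20 mod 37: 20^1≡20, 20^2≡30, 20^4≡12, 20^8≡33, 20^16≡16, 20^32≡34, 20^64≡9, 20^128≡7, 20^256≡12, 20^512≡33, 20^1024≡16.
Since 1531 = 1 + 2 + 8 + 16 + 32 + 64 + 128 + 256 + 1024 in binary, 20^1531 ≡ 20·30·33·16·34·9·7·12·16 ≡ 17 (mod 37).

17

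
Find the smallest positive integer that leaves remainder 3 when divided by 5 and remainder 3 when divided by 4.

3

x ≡ 3 (mod 4) gives x ∈ {3}.
The first of these with x mod 5 = 3 is 3.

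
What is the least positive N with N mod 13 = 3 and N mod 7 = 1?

x ≡ 1 (mod 7) gives x ∈ {1, 8, 15, 22, 29}.
The first of these with x mod 13 = 3 is 29.

29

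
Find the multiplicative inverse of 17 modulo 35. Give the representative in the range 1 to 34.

17·33 = 561 = 16·35 + 1, so 17⁻¹ ≡ 33 (mod 35).

33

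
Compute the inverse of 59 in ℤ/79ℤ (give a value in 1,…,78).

75

79 = 1·59 + 20
59 = 2·20 + 19
20 = 1·19 + 1
19 = 19·1 + 0
Back-substituting gives 59·75 ≡ 1 (mod 79).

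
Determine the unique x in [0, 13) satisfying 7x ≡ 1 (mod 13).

7⁻¹ ≡ 2 (mod 13) because 7·2 = 14 = 1·13 + 1.
Multiplying both sides by 2: x ≡ 2·1 = 2 ≡ 2 (mod 13).
Check: 7·2 = 14 = 1·13 + 1.

2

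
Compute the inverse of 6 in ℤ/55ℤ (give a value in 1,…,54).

55 = 9·6 + 1
6 = 6·1 + 0
Back-substituting gives 6·46 ≡ 1 (mod 55).

46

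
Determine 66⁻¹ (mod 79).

66·6 = 396 = 5·79 + 1, so 66⁻¹ ≡ 6 (mod 79).

6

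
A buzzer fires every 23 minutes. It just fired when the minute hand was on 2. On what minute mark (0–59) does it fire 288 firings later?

288·23 = 6624.
6624 = 110·60 + 24, so 6624 mod 60 = 24.
(2 + 24) mod 60 = 26.

26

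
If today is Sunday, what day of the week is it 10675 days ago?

Sunday

Dividing 10675 by 7 gives quotient 1525 and remainder 0.
Sunday − 0 days → Sunday.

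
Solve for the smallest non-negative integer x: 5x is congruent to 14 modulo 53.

5⁻¹ ≡ 32 (mod 53) because 5·32 = 160 = 3·53 + 1.
Multiplying both sides by 32: x ≡ 32·14 = 448 ≡ 24 (mod 53).

24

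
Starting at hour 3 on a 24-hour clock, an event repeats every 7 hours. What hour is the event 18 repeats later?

18·7 = 126.
126 − 5·24 = 6, so 126 ≡ 6 (mod 24).
(3 + 6) mod 24 = 9.

9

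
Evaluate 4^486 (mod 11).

Square-and-reduce mod 11: 4^1≡4, 4^2≡5, 4^4≡3, 4^8≡9, 4^16≡4, 4^32≡5, 4^64≡3, 4^128≡9, 4^256≡4.
486 = 2 + 4 + 32 + 64 + 128 + 256, so 4^486 ≡ 5·3·5·3·9·4 ≡ 4 (mod 11).

4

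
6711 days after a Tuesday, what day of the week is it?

Sunday

6711 = 958·7 + 5, so 6711 mod 7 = 5.
Tuesday + 5 days → Sunday.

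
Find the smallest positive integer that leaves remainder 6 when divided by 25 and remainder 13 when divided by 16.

Since 16·11 ≡ 1 (mod 25), take x = 13 + 16·((6−13)·11 mod 25) = 13 + 16·23 = 381.
Check: 381 mod 25 = 6, 381 mod 16 = 13.

381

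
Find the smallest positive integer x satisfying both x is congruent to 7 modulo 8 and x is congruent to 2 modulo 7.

23

x ≡ 2 (mod 7) gives x ∈ {2, 9, 16, 23}.
The first of these with x mod 8 = 7 is 23.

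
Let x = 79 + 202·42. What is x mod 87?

37

202·42 = 8484.
8484 − 97·87 = 45, so 8484 ≡ 45 (mod 87).
(79 + 45) mod 87 = 37.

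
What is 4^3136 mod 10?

Powers of 4 mod 10 repeat with period 2: 4, 6.
3136 mod 2 = 0, so the last digit matches 4^2 = 6.

6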